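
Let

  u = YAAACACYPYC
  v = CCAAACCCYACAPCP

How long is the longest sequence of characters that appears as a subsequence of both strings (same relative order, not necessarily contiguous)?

Match A at u[2]=v[3], A at u[3]=v[4], A at u[4]=v[5], C at u[5]=v[8], A at u[6]=v[10], C at u[7]=v[11], P at u[9]=v[13], C at u[11]=v[14] — 8 characters in the same relative order in both, and the DP table's final entry dp[11][15] is also 8, so no common subsequence is longer.

8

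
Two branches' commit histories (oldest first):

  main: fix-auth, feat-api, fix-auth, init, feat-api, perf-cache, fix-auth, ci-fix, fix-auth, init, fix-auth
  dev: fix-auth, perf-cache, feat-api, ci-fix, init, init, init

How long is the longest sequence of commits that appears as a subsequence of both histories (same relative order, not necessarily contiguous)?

4

Match fix-auth at main[1]=dev[1]; then feat-api at main[2]=dev[3]; then init at main[4]=dev[6]; then init at main[10]=dev[7] — 4 commits in the same relative order in both, and the DP table's final entry dp[11][7] is also 4, so no common subsequence is longer.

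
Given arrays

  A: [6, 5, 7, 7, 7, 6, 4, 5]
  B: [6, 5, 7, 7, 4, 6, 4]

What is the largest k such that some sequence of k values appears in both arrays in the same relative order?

Taking 6 (A #1, B #1), then 5 (A #2, B #2), then 7 (A #3, B #3), then 7 (A #4, B #4), then 6 (A #6, B #6), then 4 (A #7, B #7) gives a common subsequence of length 6. The LCS DP gives dp[8][7] = 6, so this is optimal.

6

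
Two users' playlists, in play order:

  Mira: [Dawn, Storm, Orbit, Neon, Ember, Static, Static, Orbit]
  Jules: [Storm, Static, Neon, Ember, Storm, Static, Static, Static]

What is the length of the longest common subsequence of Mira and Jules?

5

Match Storm (Mira #2, Jules #1) → Neon (Mira #4, Jules #3) → Ember (Mira #5, Jules #4) → Static (Mira #6, Jules #7) → Static (Mira #7, Jules #8) — 5 songs in the same relative order in both, and the DP table's final entry dp[8][8] is also 5, so no common subsequence is longer.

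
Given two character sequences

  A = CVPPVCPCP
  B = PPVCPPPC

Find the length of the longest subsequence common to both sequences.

6

One common subsequence of length 6: P at A[3]=B[1] → P at A[4]=B[2] → V at A[5]=B[3] → C at A[6]=B[4] → P at A[7]=B[7] → C at A[8]=B[8]. The LCS DP gives dp[9][8] = 6, so this is optimal.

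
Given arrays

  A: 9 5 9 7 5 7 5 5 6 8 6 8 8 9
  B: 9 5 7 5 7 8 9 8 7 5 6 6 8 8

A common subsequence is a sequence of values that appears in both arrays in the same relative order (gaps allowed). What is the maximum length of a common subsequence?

10

Match 9 (A #1, B #1); then 5 (A #2, B #2); then 7 (A #4, B #3); then 5 (A #5, B #4); then 7 (A #6, B #9); then 5 (A #8, B #10); then 6 (A #9, B #11); then 6 (A #11, B #12); then 8 (A #12, B #13); then 8 (A #13, B #14) — 10 values in the same relative order in both. Since dp[14][14] = 10, nothing longer is possible.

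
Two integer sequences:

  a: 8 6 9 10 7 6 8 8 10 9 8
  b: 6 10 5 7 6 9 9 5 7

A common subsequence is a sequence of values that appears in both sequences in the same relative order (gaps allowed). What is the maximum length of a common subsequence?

Taking 6 at a[2]=b[1] → 10 at a[4]=b[2] → 7 at a[5]=b[4] → 6 at a[6]=b[5] → 9 at a[10]=b[7] gives a common subsequence of length 5. dp[11][9] = 5 confirms this is the maximum.

5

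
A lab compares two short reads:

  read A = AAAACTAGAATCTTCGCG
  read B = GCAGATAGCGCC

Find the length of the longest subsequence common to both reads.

8

One common subsequence of length 8: A (read A #1, read B #3); then A (read A #4, read B #5); then T (read A #6, read B #6); then A (read A #7, read B #7); then G (read A #8, read B #8); then C (read A #12, read B #9); then C (read A #15, read B #11); then C (read A #17, read B #12). Since dp[18][12] = 8, nothing longer is possible.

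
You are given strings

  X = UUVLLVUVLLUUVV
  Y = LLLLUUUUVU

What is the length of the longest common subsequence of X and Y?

7

Taking L at X[4]=Y[1]; then L at X[5]=Y[2]; then L at X[9]=Y[3]; then L at X[10]=Y[4]; then U at X[11]=Y[7]; then U at X[12]=Y[8]; then V at X[13]=Y[9] gives a common subsequence of length 7. The LCS DP gives dp[14][10] = 7, so this is optimal.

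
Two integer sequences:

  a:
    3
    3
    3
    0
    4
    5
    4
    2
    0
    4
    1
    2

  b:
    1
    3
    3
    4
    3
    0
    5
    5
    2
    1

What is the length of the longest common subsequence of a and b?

7

One common subsequence of length 7: 3 at a[1]=b[2]; then 3 at a[2]=b[3]; then 3 at a[3]=b[5]; then 0 at a[4]=b[6]; then 5 at a[6]=b[8]; then 2 at a[8]=b[9]; then 1 at a[11]=b[10]. The LCS DP gives dp[12][10] = 7, so this is optimal.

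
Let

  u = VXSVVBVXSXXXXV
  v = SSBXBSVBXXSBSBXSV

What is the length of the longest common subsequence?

One common subsequence of length 8: X at u[2]=v[4]; then S at u[3]=v[6]; then V at u[5]=v[7]; then B at u[6]=v[8]; then X at u[8]=v[10]; then S at u[9]=v[13]; then X at u[10]=v[15]; then V at u[14]=v[17], and the DP table's final entry dp[14][17] is also 8, so no common subsequence is longer.

8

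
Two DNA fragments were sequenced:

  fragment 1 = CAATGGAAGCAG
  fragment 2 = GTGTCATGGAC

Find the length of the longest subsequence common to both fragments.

7

Match C at fragment 1[1]=fragment 2[5], A at fragment 1[3]=fragment 2[6], T at fragment 1[4]=fragment 2[7], G at fragment 1[5]=fragment 2[8], G at fragment 1[6]=fragment 2[9], A at fragment 1[8]=fragment 2[10], C at fragment 1[10]=fragment 2[11] — 7 bases in the same relative order in both. Since dp[12][11] = 7, nothing longer is possible.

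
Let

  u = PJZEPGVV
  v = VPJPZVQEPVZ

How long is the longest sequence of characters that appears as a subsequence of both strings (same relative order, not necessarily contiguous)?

Taking P [1,2]; then J [2,3]; then Z [3,5]; then E [4,8]; then P [5,9]; then V [7,10] gives a common subsequence of length 6, and the DP table's final entry dp[8][11] is also 6, so no common subsequence is longer.

6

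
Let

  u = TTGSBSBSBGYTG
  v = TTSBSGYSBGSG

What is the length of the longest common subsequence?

Taking T at u[1]=v[1] → T at u[2]=v[2] → S at u[4]=v[3] → B at u[5]=v[4] → S at u[6]=v[5] → S at u[8]=v[8] → B at u[9]=v[9] → G at u[10]=v[10] → G at u[13]=v[12] gives a common subsequence of length 9, and the DP table's final entry dp[13][12] is also 9, so no common subsequence is longer.

9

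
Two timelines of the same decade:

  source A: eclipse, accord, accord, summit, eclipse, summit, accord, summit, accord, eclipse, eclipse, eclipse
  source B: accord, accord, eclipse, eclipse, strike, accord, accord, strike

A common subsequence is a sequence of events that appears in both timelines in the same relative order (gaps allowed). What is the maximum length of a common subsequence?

5

One common subsequence of length 5: accord [2,1]; then accord [3,2]; then eclipse [5,4]; then accord [7,6]; then accord [9,7], and the DP table's final entry dp[12][8] is also 5, so no common subsequence is longer.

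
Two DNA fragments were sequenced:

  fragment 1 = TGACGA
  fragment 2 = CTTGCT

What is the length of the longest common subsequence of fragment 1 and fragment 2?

Let dp[i][j] be the LCS length of the first i bases of fragment 1 and the first j bases of fragment 2. dp[i][j] = dp[i-1][j-1]+1 when the i-th and j-th bases match, else max(dp[i-1][j], dp[i][j-1]).
    ·  C  T  T  G  C  T
 ·  0  0  0  0  0  0  0
 T  0  0  1  1  1  1  1
 G  0  0  1  1  2  2  2
 A  0  0  1  1  2  2  2
 C  0  1  1  1  2  3  3
 G  0  1  1  1  2  3  3
 A  0  1  1  1  2  3  3
dp[6][6] = 3. One LCS (by backtracking along matches): TGC.

3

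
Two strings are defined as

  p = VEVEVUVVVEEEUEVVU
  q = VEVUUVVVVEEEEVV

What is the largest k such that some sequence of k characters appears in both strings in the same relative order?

Match V (p #1, q #1), E (p #2, q #2), V (p #3, q #3), V (p #5, q #6), V (p #7, q #7), V (p #8, q #8), V (p #9, q #9), E (p #10, q #10), E (p #11, q #11), E (p #12, q #12), E (p #14, q #13), V (p #15, q #14), V (p #16, q #15) — 13 characters in the same relative order in both. Since dp[17][15] = 13, nothing longer is possible.

13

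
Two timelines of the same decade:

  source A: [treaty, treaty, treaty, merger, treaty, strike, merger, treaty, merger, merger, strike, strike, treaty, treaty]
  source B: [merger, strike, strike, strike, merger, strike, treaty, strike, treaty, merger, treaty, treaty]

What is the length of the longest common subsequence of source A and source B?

Pick merger (source A #4, source B #5) → treaty (source A #5, source B #7) → strike (source A #6, source B #8) → treaty (source A #8, source B #9) → merger (source A #10, source B #10) → treaty (source A #13, source B #11) → treaty (source A #14, source B #12); all 7 events appear in both, in order. The LCS DP gives dp[14][12] = 7, so this is optimal.

7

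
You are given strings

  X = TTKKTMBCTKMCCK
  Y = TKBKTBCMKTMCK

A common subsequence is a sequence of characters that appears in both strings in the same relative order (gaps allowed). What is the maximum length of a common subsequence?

10

One common subsequence of length 10: T [2,1], K [3,2], K [4,4], T [5,5], B [7,6], C [8,7], T [9,10], M [11,11], C [13,12], K [14,13]. Since dp[14][13] = 10, nothing longer is possible.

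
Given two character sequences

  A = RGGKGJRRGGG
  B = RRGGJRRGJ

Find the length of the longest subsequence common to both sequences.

7

Pick R (A #1, B #2), G (A #3, B #3), G (A #5, B #4), J (A #6, B #5), R (A #7, B #6), R (A #8, B #7), G (A #9, B #8); all 7 characters appear in both, in order. dp[11][9] = 7 confirms this is the maximum.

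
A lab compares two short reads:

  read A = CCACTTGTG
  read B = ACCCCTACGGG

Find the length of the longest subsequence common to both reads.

Match C at read A[1]=read B[4], C at read A[2]=read B[5], A at read A[3]=read B[7], C at read A[4]=read B[8], G at read A[7]=read B[10], G at read A[9]=read B[11] — 6 bases in the same relative order in both, and the DP table's final entry dp[9][11] is also 6, so no common subsequence is longer.

6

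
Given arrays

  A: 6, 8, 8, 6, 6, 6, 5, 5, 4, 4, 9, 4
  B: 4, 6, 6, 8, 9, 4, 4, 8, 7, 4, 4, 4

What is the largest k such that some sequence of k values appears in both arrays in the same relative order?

Let dp[i][j] be the LCS length of the first i values of A and the first j values of B. dp[i][j] = dp[i-1][j-1]+1 when the i-th and j-th values match, else max(dp[i-1][j], dp[i][j-1]).
    ·  4  6  6  8  9  4  4  8  7  4  4  4
 ·  0  0  0  0  0  0  0  0  0  0  0  0  0
 6  0  0  1  1  1  1  1  1  1  1  1  1  1
 8  0  0  1  1  2  2  2  2  2  2  2  2  2
 8  0  0  1  1  2  2  2  2  3  3  3  3  3
 6  0  0  1  2  2  2  2  2  3  3  3  3  3
 6  0  0  1  2  2  2  2  2  3  3  3  3  3
 6  0  0  1  2  2  2  2  2  3  3  3  3  3
 5  0  0  1  2  2  2  2  2  3  3  3  3  3
 5  0  0  1  2  2  2  2  2  3  3  3  3  3
 4  0  1  1  2  2  2  3  3  3  3  4  4  4
 4  0  1  1  2  2  2  3  4  4  4  4  5  5
 9  0  1  1  2  2  3  3  4  4  4  4  5  5
 4  0  1  1  2  2  3  4  4  4  4  5  5  6
dp[12][12] = 6. One LCS (by backtracking along matches): 6, 8, 8, 4, 4, 4.

6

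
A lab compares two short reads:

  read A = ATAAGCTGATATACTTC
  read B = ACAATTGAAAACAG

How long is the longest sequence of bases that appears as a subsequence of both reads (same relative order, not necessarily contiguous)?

9

Match A at read A[1]=read B[1], A at read A[3]=read B[3], A at read A[4]=read B[4], T at read A[7]=read B[6], G at read A[8]=read B[7], A at read A[9]=read B[9], A at read A[11]=read B[10], A at read A[13]=read B[11], C at read A[14]=read B[12] — 9 bases in the same relative order in both, and the DP table's final entry dp[17][14] is also 9, so no common subsequence is longer.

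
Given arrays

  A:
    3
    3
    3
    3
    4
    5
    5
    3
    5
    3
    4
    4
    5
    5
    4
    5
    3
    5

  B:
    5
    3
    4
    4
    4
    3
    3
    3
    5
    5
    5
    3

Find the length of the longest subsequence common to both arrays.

8

One common subsequence of length 8: 3 (A #1, B #2); then 3 (A #4, B #6); then 3 (A #8, B #7); then 3 (A #10, B #8); then 5 (A #13, B #9); then 5 (A #14, B #10); then 5 (A #16, B #11); then 3 (A #17, B #12). dp[18][12] = 8 confirms this is the maximum.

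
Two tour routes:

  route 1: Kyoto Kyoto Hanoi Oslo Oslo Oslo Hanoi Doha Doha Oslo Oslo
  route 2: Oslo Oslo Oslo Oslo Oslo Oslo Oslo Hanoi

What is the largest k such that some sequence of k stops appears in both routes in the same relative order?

5

Pick Oslo at route 1[4]=route 2[3] → Oslo at route 1[5]=route 2[4] → Oslo at route 1[6]=route 2[5] → Oslo at route 1[10]=route 2[6] → Oslo at route 1[11]=route 2[7]; all 5 stops appear in both, in order. The LCS DP gives dp[11][8] = 5, so this is optimal.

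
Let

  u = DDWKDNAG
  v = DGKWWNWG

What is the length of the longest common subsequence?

Let dp[i][j] be the LCS length of the first i characters of u and the first j characters of v. dp[i][j] = dp[i-1][j-1]+1 when the i-th and j-th characters match, else max(dp[i-1][j], dp[i][j-1]).
    ·  D  G  K  W  W  N  W  G
 ·  0  0  0  0  0  0  0  0  0
 D  0  1  1  1  1  1  1  1  1
 D  0  1  1  1  1  1  1  1  1
 W  0  1  1  1  2  2  2  2  2
 K  0  1  1  2  2  2  2  2  2
 D  0  1  1  2  2  2  2  2  2
 N  0  1  1  2  2  2  3  3  3
 A  0  1  1  2  2  2  3  3  3
 G  0  1  2  2  2  2  3  3  4
dp[8][8] = 4. One LCS (by backtracking along matches): DWNG.

4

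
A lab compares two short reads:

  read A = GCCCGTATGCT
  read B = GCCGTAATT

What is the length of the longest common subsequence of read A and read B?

8

Let dp[i][j] be the LCS length of the first i bases of read A and the first j bases of read B. dp[i][j] = dp[i-1][j-1]+1 when the i-th and j-th bases match, else max(dp[i-1][j], dp[i][j-1]).
    ·  G  C  C  G  T  A  A  T  T
 ·  0  0  0  0  0  0  0  0  0  0
 G  0  1  1  1  1  1  1  1  1  1
 C  0  1  2  2  2  2  2  2  2  2
 C  0  1  2  3  3  3  3  3  3  3
 C  0  1  2  3  3  3  3  3  3  3
 G  0  1  2  3  4  4  4  4  4  4
 T  0  1  2  3  4  5  5  5  5  5
 A  0  1  2  3  4  5  6  6  6  6
 T  0  1  2  3  4  5  6  6  7  7
 G  0  1  2  3  4  5  6  6  7  7
 C  0  1  2  3  4  5  6  6  7  7
 T  0  1  2  3  4  5  6  6  7  8
dp[11][9] = 8. One LCS (by backtracking along matches): GCCGTATT.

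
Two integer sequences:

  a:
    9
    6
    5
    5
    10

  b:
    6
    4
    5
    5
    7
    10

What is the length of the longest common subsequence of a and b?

Let dp[i][j] be the LCS length of the first i values of a and the first j values of b. dp[i][j] = dp[i-1][j-1]+1 when the i-th and j-th values match, else max(dp[i-1][j], dp[i][j-1]).
    ·  6  4  5  5  7 10
 ·  0  0  0  0  0  0  0
 9  0  0  0  0  0  0  0
 6  0  1  1  1  1  1  1
 5  0  1  1  2  2  2  2
 5  0  1  1  2  3  3  3
10  0  1  1  2  3  3  4
dp[5][6] = 4. One LCS (by backtracking along matches): 6, 5, 5, 10.

4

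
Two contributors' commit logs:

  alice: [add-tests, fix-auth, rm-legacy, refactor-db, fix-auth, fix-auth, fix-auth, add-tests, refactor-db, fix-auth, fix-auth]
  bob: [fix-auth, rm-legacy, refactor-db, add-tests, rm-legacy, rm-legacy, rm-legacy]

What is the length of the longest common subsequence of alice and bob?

Taking fix-auth at alice[2]=bob[1] → rm-legacy at alice[3]=bob[2] → refactor-db at alice[4]=bob[3] → add-tests at alice[8]=bob[4] gives a common subsequence of length 4, and the DP table's final entry dp[11][7] is also 4, so no common subsequence is longer.

4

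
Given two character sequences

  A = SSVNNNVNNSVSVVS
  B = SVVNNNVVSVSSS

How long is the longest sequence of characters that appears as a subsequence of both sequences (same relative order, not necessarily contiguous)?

10

Match S (A #1, B #1); then V (A #3, B #3); then N (A #4, B #4); then N (A #5, B #5); then N (A #6, B #6); then V (A #7, B #8); then S (A #10, B #9); then V (A #11, B #10); then S (A #12, B #12); then S (A #15, B #13) — 10 characters in the same relative order in both. The LCS DP gives dp[15][13] = 10, so this is optimal.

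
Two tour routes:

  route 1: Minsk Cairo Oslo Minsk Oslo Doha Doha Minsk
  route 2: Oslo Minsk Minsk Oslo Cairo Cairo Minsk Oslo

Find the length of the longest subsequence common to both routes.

4

Match Minsk (route 1 #1, route 2 #3), Cairo (route 1 #2, route 2 #6), Minsk (route 1 #4, route 2 #7), Oslo (route 1 #5, route 2 #8) — 4 stops in the same relative order in both. dp[8][8] = 4 confirms this is the maximum.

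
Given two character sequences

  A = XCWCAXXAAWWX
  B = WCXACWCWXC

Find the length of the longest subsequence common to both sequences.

7

Let dp[i][j] be the LCS length of the first i characters of A and the first j characters of B. dp[i][j] = dp[i-1][j-1]+1 when the i-th and j-th characters match, else max(dp[i-1][j], dp[i][j-1]).
    ·  W  C  X  A  C  W  C  W  X  C
 ·  0  0  0  0  0  0  0  0  0  0  0
 X  0  0  0  1  1  1  1  1  1  1  1
 C  0  0  1  1  1  2  2  2  2  2  2
 W  0  1  1  1  1  2  3  3  3  3  3
 C  0  1  2  2  2  2  3  4  4  4  4
 A  0  1  2  2  3  3  3  4  4  4  4
 X  0  1  2  3  3  3  3  4  4  5  5
 X  0  1  2  3  3  3  3  4  4  5  5
 A  0  1  2  3  4  4  4  4  4  5  5
 A  0  1  2  3  4  4  4  4  4  5  5
 W  0  1  2  3  4  4  5  5  5  5  5
 W  0  1  2  3  4  4  5  5  6  6  6
 X  0  1  2  3  4  4  5  5  6  7  7
dp[12][10] = 7. One LCS (by backtracking along matches): WCXAWWX.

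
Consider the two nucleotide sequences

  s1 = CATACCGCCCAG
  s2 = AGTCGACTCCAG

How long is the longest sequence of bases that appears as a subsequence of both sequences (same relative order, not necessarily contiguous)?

9

Let dp[i][j] be the LCS length of the first i bases of s1 and the first j bases of s2. dp[i][j] = dp[i-1][j-1]+1 when the i-th and j-th bases match, else max(dp[i-1][j], dp[i][j-1]).
    ·  A  G  T  C  G  A  C  T  C  C  A  G
 ·  0  0  0  0  0  0  0  0  0  0  0  0  0
 C  0  0  0  0  1  1  1  1  1  1  1  1  1
 A  0  1  1  1  1  1  2  2  2  2  2  2  2
 T  0  1  1  2  2  2  2  2  3  3  3  3  3
 A  0  1  1  2  2  2  3  3  3  3  3  4  4
 C  0  1  1  2  3  3  3  4  4  4  4  4  4
 C  0  1  1  2  3  3  3  4  4  5  5  5  5
 G  0  1  2  2  3  4  4  4  4  5  5  5  6
 C  0  1  2  2  3  4  4  5  5  5  6  6  6
 C  0  1  2  2  3  4  4  5  5  6  6  6  6
 C  0  1  2  2  3  4  4  5  5  6  7  7  7
 A  0  1  2  2  3  4  5  5  5  6  7  8  8
 G  0  1  2  2  3  4  5  5  5  6  7  8  9
dp[12][12] = 9. One LCS (by backtracking along matches): ATCGCCCAG.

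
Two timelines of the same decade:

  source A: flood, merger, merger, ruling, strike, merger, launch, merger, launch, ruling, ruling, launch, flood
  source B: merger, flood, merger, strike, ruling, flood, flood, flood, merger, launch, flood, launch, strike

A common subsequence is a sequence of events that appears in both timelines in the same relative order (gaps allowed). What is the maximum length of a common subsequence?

Taking flood (source A #1, source B #2) → merger (source A #2, source B #3) → ruling (source A #4, source B #5) → merger (source A #6, source B #9) → launch (source A #7, source B #10) → launch (source A #9, source B #12) gives a common subsequence of length 6. The LCS DP gives dp[13][13] = 6, so this is optimal.

6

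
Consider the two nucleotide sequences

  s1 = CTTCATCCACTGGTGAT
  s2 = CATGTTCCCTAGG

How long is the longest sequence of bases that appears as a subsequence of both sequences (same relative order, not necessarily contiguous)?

10

Taking C [1,1], then T [2,3], then T [3,5], then T [6,6], then C [7,7], then C [8,8], then C [10,9], then T [11,10], then G [13,12], then G [15,13] gives a common subsequence of length 10, and the DP table's final entry dp[17][13] is also 10, so no common subsequence is longer.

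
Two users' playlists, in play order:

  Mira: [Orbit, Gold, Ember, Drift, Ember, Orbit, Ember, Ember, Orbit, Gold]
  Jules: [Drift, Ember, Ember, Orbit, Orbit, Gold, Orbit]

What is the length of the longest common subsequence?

Taking Ember [3,2]; then Ember [5,3]; then Orbit [6,4]; then Orbit [9,5]; then Gold [10,6] gives a common subsequence of length 5. dp[10][7] = 5 confirms this is the maximum.

5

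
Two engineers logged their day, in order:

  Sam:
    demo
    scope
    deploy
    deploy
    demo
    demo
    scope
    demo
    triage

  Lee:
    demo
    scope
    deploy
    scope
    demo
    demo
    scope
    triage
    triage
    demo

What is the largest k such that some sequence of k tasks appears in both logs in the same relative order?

Taking demo at Sam[1]=Lee[1], then scope at Sam[2]=Lee[2], then deploy at Sam[3]=Lee[3], then demo at Sam[5]=Lee[5], then demo at Sam[6]=Lee[6], then scope at Sam[7]=Lee[7], then demo at Sam[8]=Lee[10] gives a common subsequence of length 7. dp[9][10] = 7 confirms this is the maximum.

7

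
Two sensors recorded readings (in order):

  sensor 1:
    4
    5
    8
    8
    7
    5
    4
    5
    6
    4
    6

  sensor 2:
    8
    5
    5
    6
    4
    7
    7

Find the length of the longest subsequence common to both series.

Pick 8 (sensor 1 #4, sensor 2 #1) → 5 (sensor 1 #6, sensor 2 #2) → 5 (sensor 1 #8, sensor 2 #3) → 6 (sensor 1 #9, sensor 2 #4) → 4 (sensor 1 #10, sensor 2 #5); all 5 values appear in both, in order. The LCS DP gives dp[11][7] = 5, so this is optimal.

5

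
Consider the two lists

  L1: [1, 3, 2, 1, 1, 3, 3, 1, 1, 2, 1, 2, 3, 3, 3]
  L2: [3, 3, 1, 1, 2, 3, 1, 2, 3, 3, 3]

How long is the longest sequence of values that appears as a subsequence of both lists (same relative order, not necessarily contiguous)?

Pick 3 at L1[6]=L2[1], then 3 at L1[7]=L2[2], then 1 at L1[8]=L2[3], then 1 at L1[9]=L2[4], then 2 at L1[10]=L2[5], then 1 at L1[11]=L2[7], then 2 at L1[12]=L2[8], then 3 at L1[13]=L2[9], then 3 at L1[14]=L2[10], then 3 at L1[15]=L2[11]; all 10 values appear in both, in order. dp[15][11] = 10 confirms this is the maximum.

10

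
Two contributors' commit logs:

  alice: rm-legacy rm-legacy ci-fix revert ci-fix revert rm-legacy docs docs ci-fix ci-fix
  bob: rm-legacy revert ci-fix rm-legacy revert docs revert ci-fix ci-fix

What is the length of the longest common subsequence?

One common subsequence of length 7: rm-legacy at alice[2]=bob[1], then revert at alice[4]=bob[2], then ci-fix at alice[5]=bob[3], then revert at alice[6]=bob[5], then docs at alice[8]=bob[6], then ci-fix at alice[10]=bob[8], then ci-fix at alice[11]=bob[9]. The LCS DP gives dp[11][9] = 7, so this is optimal.

7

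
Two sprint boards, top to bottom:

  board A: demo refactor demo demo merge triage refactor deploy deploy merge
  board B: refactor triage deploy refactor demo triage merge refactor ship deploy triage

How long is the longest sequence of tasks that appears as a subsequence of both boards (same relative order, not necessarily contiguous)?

One common subsequence of length 5: refactor [2,4], demo [3,5], merge [5,7], refactor [7,8], deploy [8,10], and the DP table's final entry dp[10][11] is also 5, so no common subsequence is longer.

5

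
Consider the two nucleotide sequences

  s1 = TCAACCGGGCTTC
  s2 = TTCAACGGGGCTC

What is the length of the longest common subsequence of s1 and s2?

11

Pick T (s1 #1, s2 #2), C (s1 #2, s2 #3), A (s1 #3, s2 #4), A (s1 #4, s2 #5), C (s1 #5, s2 #6), G (s1 #7, s2 #8), G (s1 #8, s2 #9), G (s1 #9, s2 #10), C (s1 #10, s2 #11), T (s1 #12, s2 #12), C (s1 #13, s2 #13); all 11 bases appear in both, in order. dp[13][13] = 11 confirms this is the maximum.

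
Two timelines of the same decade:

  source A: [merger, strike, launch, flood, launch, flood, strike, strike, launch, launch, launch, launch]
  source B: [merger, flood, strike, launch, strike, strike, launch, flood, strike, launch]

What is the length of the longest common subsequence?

Match merger (source A #1, source B #1), strike (source A #2, source B #3), launch (source A #3, source B #4), launch (source A #5, source B #7), flood (source A #6, source B #8), strike (source A #8, source B #9), launch (source A #12, source B #10) — 7 events in the same relative order in both, and the DP table's final entry dp[12][10] is also 7, so no common subsequence is longer.

7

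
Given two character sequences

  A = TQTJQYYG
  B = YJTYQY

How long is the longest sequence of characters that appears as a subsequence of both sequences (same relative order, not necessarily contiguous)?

3

One common subsequence of length 3: T at A[1]=B[3]; then Q at A[5]=B[5]; then Y at A[7]=B[6]. dp[8][6] = 3 confirms this is the maximum.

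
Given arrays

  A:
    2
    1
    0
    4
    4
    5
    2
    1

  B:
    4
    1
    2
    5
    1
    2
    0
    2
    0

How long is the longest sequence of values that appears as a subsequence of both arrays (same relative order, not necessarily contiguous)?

4

Pick 2 at A[1]=B[3], then 1 at A[2]=B[5], then 0 at A[3]=B[7], then 2 at A[7]=B[8]; all 4 values appear in both, in order. The LCS DP gives dp[8][9] = 4, so this is optimal.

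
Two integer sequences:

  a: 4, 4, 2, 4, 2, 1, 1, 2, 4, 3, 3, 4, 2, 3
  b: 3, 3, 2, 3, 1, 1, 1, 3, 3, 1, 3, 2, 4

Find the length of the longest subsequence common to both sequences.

6

Pick 2 at a[3]=b[3]; then 1 at a[6]=b[6]; then 1 at a[7]=b[7]; then 3 at a[10]=b[9]; then 3 at a[11]=b[11]; then 4 at a[12]=b[13]; all 6 values appear in both, in order. The LCS DP gives dp[14][13] = 6, so this is optimal.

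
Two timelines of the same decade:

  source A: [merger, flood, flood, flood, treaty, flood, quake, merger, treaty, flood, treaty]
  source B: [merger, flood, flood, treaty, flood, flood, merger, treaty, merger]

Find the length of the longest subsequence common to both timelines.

Match merger at source A[1]=source B[1]; then flood at source A[2]=source B[2]; then flood at source A[3]=source B[3]; then flood at source A[4]=source B[5]; then flood at source A[6]=source B[6]; then merger at source A[8]=source B[7]; then treaty at source A[9]=source B[8] — 7 events in the same relative order in both. Since dp[11][9] = 7, nothing longer is possible.

7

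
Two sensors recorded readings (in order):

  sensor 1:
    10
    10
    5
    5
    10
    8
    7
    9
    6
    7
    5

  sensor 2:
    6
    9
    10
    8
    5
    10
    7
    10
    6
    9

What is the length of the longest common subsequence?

5

Pick 10 at sensor 1[1]=sensor 2[3]; then 5 at sensor 1[4]=sensor 2[5]; then 10 at sensor 1[5]=sensor 2[6]; then 7 at sensor 1[7]=sensor 2[7]; then 9 at sensor 1[8]=sensor 2[10]; all 5 values appear in both, in order. The LCS DP gives dp[11][10] = 5, so this is optimal.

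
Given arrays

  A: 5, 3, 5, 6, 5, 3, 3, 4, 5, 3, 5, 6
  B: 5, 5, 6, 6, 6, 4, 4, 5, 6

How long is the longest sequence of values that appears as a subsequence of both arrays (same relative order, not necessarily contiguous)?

Pick 5 (A #1, B #1), then 5 (A #3, B #2), then 6 (A #4, B #5), then 4 (A #8, B #7), then 5 (A #11, B #8), then 6 (A #12, B #9); all 6 values appear in both, in order. Since dp[12][9] = 6, nothing longer is possible.

6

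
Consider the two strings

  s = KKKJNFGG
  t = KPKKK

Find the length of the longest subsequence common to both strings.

3

Let dp[i][j] be the LCS length of the first i characters of s and the first j characters of t. dp[i][j] = dp[i-1][j-1]+1 when the i-th and j-th characters match, else max(dp[i-1][j], dp[i][j-1]).
    ·  K  P  K  K  K
 ·  0  0  0  0  0  0
 K  0  1  1  1  1  1
 K  0  1  1  2  2  2
 K  0  1  1  2  3  3
 J  0  1  1  2  3  3
 N  0  1  1  2  3  3
 F  0  1  1  2  3  3
 G  0  1  1  2  3  3
 G  0  1  1  2  3  3
dp[8][5] = 3. One LCS (by backtracking along matches): KKK.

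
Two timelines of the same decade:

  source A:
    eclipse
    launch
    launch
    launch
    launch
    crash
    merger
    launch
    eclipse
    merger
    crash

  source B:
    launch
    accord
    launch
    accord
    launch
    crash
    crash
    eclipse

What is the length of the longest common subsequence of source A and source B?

Match launch [2,1], then launch [3,3], then launch [4,5], then crash [6,7], then eclipse [9,8] — 5 events in the same relative order in both. dp[11][8] = 5 confirms this is the maximum.

5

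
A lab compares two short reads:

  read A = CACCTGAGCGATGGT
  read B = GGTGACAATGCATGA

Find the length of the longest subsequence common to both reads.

Taking C [1,6]; then A [2,8]; then T [5,9]; then G [8,10]; then C [9,11]; then A [11,12]; then T [12,13]; then G [13,14] gives a common subsequence of length 8. dp[15][15] = 8 confirms this is the maximum.

8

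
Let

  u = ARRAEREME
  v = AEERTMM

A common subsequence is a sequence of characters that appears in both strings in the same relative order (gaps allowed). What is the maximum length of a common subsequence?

One common subsequence of length 4: A [1,1] → E [5,3] → R [6,4] → M [8,7]. The LCS DP gives dp[9][7] = 4, so this is optimal.

4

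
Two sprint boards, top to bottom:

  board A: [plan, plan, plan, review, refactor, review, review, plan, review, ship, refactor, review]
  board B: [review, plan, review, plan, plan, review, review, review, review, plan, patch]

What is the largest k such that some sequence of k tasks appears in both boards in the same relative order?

7

Taking plan at board A[1]=board B[2] → plan at board A[2]=board B[4] → plan at board A[3]=board B[5] → review at board A[4]=board B[7] → review at board A[6]=board B[8] → review at board A[7]=board B[9] → plan at board A[8]=board B[10] gives a common subsequence of length 7. dp[12][11] = 7 confirms this is the maximum.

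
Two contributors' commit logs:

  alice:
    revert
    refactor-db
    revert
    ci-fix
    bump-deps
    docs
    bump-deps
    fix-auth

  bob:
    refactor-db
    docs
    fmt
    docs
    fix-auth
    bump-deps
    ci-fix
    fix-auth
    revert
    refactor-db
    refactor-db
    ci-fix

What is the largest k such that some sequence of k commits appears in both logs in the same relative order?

Taking refactor-db at alice[2]=bob[1] → docs at alice[6]=bob[4] → bump-deps at alice[7]=bob[6] → fix-auth at alice[8]=bob[8] gives a common subsequence of length 4, and the DP table's final entry dp[8][12] is also 4, so no common subsequence is longer.

4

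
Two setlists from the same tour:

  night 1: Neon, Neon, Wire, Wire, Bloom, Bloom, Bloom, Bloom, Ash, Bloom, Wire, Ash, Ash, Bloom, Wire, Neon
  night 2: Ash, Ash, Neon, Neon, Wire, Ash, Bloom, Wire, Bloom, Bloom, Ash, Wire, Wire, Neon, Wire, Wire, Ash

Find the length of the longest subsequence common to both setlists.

10

One common subsequence of length 10: Neon (night 1 #1, night 2 #3) → Neon (night 1 #2, night 2 #4) → Wire (night 1 #3, night 2 #5) → Wire (night 1 #4, night 2 #8) → Bloom (night 1 #7, night 2 #9) → Bloom (night 1 #8, night 2 #10) → Ash (night 1 #9, night 2 #11) → Wire (night 1 #11, night 2 #12) → Wire (night 1 #15, night 2 #13) → Neon (night 1 #16, night 2 #14). Since dp[16][17] = 10, nothing longer is possible.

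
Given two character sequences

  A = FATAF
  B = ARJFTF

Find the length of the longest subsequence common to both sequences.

Taking F (A #1, B #4), T (A #3, B #5), F (A #5, B #6) gives a common subsequence of length 3. Since dp[5][6] = 3, nothing longer is possible.

3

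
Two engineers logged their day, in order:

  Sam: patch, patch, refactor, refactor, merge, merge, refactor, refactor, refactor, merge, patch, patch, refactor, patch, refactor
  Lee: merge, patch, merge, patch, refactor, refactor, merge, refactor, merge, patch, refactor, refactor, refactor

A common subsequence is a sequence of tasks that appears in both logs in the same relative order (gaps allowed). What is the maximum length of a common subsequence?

Match patch (Sam #1, Lee #2); then patch (Sam #2, Lee #4); then refactor (Sam #3, Lee #5); then refactor (Sam #4, Lee #6); then merge (Sam #6, Lee #7); then refactor (Sam #9, Lee #8); then merge (Sam #10, Lee #9); then patch (Sam #11, Lee #10); then refactor (Sam #13, Lee #12); then refactor (Sam #15, Lee #13) — 10 tasks in the same relative order in both. dp[15][13] = 10 confirms this is the maximum.

10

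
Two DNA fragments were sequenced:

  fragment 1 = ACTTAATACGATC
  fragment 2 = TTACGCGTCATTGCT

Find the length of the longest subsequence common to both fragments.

8

Taking T [3,1] → T [4,2] → A [5,3] → T [7,8] → C [9,9] → A [11,10] → T [12,12] → C [13,14] gives a common subsequence of length 8, and the DP table's final entry dp[13][15] is also 8, so no common subsequence is longer.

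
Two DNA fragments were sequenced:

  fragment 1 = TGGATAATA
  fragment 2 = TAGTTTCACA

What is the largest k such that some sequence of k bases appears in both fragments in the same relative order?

5

Match T at fragment 1[1]=fragment 2[1], G at fragment 1[2]=fragment 2[3], T at fragment 1[5]=fragment 2[6], A at fragment 1[6]=fragment 2[8], A at fragment 1[9]=fragment 2[10] — 5 bases in the same relative order in both. dp[9][10] = 5 confirms this is the maximum.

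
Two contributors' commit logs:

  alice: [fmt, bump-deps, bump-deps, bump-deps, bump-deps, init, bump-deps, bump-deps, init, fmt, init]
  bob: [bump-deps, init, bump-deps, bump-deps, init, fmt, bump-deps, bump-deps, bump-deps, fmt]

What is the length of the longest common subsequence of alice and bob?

7

Pick bump-deps [2,1] → bump-deps [3,3] → bump-deps [4,4] → bump-deps [5,7] → bump-deps [7,8] → bump-deps [8,9] → fmt [10,10]; all 7 commits appear in both, in order. The LCS DP gives dp[11][10] = 7, so this is optimal.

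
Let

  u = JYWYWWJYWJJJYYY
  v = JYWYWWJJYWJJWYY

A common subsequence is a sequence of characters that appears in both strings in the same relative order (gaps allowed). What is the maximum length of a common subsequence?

One common subsequence of length 13: J (u #1, v #1) → Y (u #2, v #2) → W (u #3, v #3) → Y (u #4, v #4) → W (u #5, v #5) → W (u #6, v #6) → J (u #7, v #8) → Y (u #8, v #9) → W (u #9, v #10) → J (u #10, v #11) → J (u #11, v #12) → Y (u #14, v #14) → Y (u #15, v #15). The LCS DP gives dp[15][15] = 13, so this is optimal.

13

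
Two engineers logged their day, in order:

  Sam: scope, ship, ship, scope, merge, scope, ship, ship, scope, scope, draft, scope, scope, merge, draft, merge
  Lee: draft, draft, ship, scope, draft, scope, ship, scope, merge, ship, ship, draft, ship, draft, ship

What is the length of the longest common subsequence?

Match scope (Sam #1, Lee #6); then ship (Sam #3, Lee #7); then scope (Sam #4, Lee #8); then merge (Sam #5, Lee #9); then ship (Sam #7, Lee #10); then ship (Sam #8, Lee #11); then draft (Sam #11, Lee #12); then draft (Sam #15, Lee #14) — 8 tasks in the same relative order in both. Since dp[16][15] = 8, nothing longer is possible.

8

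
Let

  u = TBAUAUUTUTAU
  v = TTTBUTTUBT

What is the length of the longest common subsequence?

6

One common subsequence of length 6: T [1,3]; then B [2,4]; then U [4,5]; then T [8,7]; then U [9,8]; then T [10,10]. Since dp[12][10] = 6, nothing longer is possible.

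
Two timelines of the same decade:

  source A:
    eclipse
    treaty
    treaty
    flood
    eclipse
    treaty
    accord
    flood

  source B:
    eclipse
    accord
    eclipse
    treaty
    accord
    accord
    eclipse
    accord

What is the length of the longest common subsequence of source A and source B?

Pick eclipse [1,3]; then treaty [2,4]; then eclipse [5,7]; then accord [7,8]; all 4 events appear in both, in order, and the DP table's final entry dp[8][8] is also 4, so no common subsequence is longer.

4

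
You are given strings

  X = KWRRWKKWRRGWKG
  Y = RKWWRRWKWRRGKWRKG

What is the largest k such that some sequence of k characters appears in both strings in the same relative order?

13

Pick K [1,2]; then W [2,4]; then R [3,5]; then R [4,6]; then W [5,7]; then K [7,8]; then W [8,9]; then R [9,10]; then R [10,11]; then G [11,12]; then W [12,14]; then K [13,16]; then G [14,17]; all 13 characters appear in both, in order, and the DP table's final entry dp[14][17] is also 13, so no common subsequence is longer.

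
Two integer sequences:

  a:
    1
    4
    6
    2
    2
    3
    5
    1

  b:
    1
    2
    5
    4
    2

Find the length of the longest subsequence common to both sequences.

Let dp[i][j] be the LCS length of the first i values of a and the first j values of b. dp[i][j] = dp[i-1][j-1]+1 when the i-th and j-th values match, else max(dp[i-1][j], dp[i][j-1]).
    ·  1  2  5  4  2
 ·  0  0  0  0  0  0
 1  0  1  1  1  1  1
 4  0  1  1  1  2  2
 6  0  1  1  1  2  2
 2  0  1  2  2  2  3
 2  0  1  2  2  2  3
 3  0  1  2  2  2  3
 5  0  1  2  3  3  3
 1  0  1  2  3  3  3
dp[8][5] = 3. One LCS (by backtracking along matches): 1, 4, 2.

3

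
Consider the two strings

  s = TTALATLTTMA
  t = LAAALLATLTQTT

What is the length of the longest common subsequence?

Let dp[i][j] be the LCS length of the first i characters of s and the first j characters of t. dp[i][j] = dp[i-1][j-1]+1 when the i-th and j-th characters match, else max(dp[i-1][j], dp[i][j-1]).
    ·  L  A  A  A  L  L  A  T  L  T  Q  T  T
 ·  0  0  0  0  0  0  0  0  0  0  0  0  0  0
 T  0  0  0  0  0  0  0  0  1  1  1  1  1  1
 T  0  0  0  0  0  0  0  0  1  1  2  2  2  2
 A  0  0  1  1  1  1  1  1  1  1  2  2  2  2
 L  0  1  1  1  1  2  2  2  2  2  2  2  2  2
 A  0  1  2  2  2  2  2  3  3  3  3  3  3  3
 T  0  1  2  2  2  2  2  3  4  4  4  4  4  4
 L  0  1  2  2  2  3  3  3  4  5  5  5  5  5
 T  0  1  2  2  2  3  3  3  4  5  6  6  6  6
 T  0  1  2  2  2  3  3  3  4  5  6  6  7  7
 M  0  1  2  2  2  3  3  3  4  5  6  6  7  7
 A  0  1  2  3  3  3  3  4  4  5  6  6  7  7
dp[11][13] = 7. One LCS (by backtracking along matches): ALATLTT.

7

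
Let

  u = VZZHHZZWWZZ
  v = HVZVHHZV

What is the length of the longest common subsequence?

5

Pick V at u[1]=v[2], then Z at u[2]=v[3], then H at u[4]=v[5], then H at u[5]=v[6], then Z at u[6]=v[7]; all 5 characters appear in both, in order. dp[11][8] = 5 confirms this is the maximum.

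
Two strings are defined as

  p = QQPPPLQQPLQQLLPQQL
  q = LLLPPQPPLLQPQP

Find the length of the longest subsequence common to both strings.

Match Q [2,6]; then P [3,7]; then P [4,8]; then L [6,10]; then Q [8,11]; then P [9,12]; then Q [12,13]; then P [15,14] — 8 characters in the same relative order in both. dp[18][14] = 8 confirms this is the maximum.

8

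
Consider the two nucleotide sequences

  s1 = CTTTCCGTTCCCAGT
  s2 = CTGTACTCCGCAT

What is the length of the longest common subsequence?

Match C at s1[1]=s2[1], then T at s1[2]=s2[2], then T at s1[3]=s2[4], then T at s1[4]=s2[7], then C at s1[5]=s2[8], then C at s1[6]=s2[9], then G at s1[7]=s2[10], then C at s1[12]=s2[11], then A at s1[13]=s2[12], then T at s1[15]=s2[13] — 10 bases in the same relative order in both, and the DP table's final entry dp[15][13] is also 10, so no common subsequence is longer.

10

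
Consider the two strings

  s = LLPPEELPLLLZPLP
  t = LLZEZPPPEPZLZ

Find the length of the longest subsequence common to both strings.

Match L (s #1, t #1); then L (s #2, t #2); then P (s #3, t #7); then P (s #4, t #8); then E (s #6, t #9); then P (s #8, t #10); then L (s #11, t #12); then Z (s #12, t #13) — 8 characters in the same relative order in both, and the DP table's final entry dp[15][13] is also 8, so no common subsequence is longer.

8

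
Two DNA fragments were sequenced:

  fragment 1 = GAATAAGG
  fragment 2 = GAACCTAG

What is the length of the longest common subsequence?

6

Match G (fragment 1 #1, fragment 2 #1), then A (fragment 1 #2, fragment 2 #2), then A (fragment 1 #3, fragment 2 #3), then T (fragment 1 #4, fragment 2 #6), then A (fragment 1 #6, fragment 2 #7), then G (fragment 1 #8, fragment 2 #8) — 6 bases in the same relative order in both, and the DP table's final entry dp[8][8] is also 6, so no common subsequence is longer.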